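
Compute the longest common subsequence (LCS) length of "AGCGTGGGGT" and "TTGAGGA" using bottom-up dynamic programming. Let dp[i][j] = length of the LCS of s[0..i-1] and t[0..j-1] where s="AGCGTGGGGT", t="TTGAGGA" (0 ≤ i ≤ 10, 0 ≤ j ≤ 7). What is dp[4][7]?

   ''  T  T  G  A  G  G  A
''  0  0  0  0  0  0  0  0
 A  0  0  0  0  1  1  1  1
 G  0  0  0  1  1  2  2  2
 C  0  0  0  1  1  2  2  2
 G  0  0  0  1  1  2  3  3
 T  0  1  1  1  1  2  3  3
 G  0  1  1  2  2  2  3  3
 G  0  1  1  2  2  3  3  3
 G  0  1  1  2  2  3  4  4
 G  0  1  1  2  2  3  4  4
 T  0  1  2  2  2  3  4  4

3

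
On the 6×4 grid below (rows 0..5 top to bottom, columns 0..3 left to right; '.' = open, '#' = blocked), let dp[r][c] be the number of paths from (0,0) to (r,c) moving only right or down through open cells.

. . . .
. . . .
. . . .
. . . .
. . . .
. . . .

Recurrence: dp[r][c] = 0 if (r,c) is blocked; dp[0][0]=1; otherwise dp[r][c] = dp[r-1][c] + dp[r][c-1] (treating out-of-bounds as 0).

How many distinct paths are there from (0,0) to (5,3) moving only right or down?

r\c   0   1   2   3
  0   1   1   1   1
  1   1   2   3   4
  2   1   3   6  10
  3   1   4  10  20
  4   1   5  15  35
  5   1   6  21  56

56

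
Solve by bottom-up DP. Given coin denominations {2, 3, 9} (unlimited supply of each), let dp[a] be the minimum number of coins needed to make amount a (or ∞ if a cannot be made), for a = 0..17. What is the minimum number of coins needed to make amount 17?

 a  0  1  2  3  4  5  6  7  8  9 10 11 12 13 14 15 16 17
dp  0  -  1  1  2  2  2  3  3  1  4  2  2  3  3  3  4  4
(- denotes ∞ / unreachable)

4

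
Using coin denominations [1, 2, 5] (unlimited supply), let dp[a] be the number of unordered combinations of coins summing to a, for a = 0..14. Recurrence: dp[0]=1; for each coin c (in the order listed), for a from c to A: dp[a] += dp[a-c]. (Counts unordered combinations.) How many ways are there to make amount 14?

after  coin     0     1     2     3     4     5     6     7     8     9    10    11    12    13    14
          1     1     1     1     1     1     1     1     1     1     1     1     1     1     1     1
          2     1     1     2     2     3     3     4     4     5     5     6     6     7     7     8
          5     1     1     2     2     3     4     5     6     7     8    10    11    13    14    16

16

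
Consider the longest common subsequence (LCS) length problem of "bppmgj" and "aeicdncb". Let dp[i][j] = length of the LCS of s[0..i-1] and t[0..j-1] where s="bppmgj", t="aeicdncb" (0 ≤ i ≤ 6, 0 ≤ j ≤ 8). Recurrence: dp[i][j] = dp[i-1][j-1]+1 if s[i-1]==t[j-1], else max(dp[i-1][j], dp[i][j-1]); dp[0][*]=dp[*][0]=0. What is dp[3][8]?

   ''  a  e  i  c  d  n  c  b
''  0  0  0  0  0  0  0  0  0
 b  0  0  0  0  0  0  0  0  1
 p  0  0  0  0  0  0  0  0  1
 p  0  0  0  0  0  0  0  0  1
 m  0  0  0  0  0  0  0  0  1
 g  0  0  0  0  0  0  0  0  1
 j  0  0  0  0  0  0  0  0  1

1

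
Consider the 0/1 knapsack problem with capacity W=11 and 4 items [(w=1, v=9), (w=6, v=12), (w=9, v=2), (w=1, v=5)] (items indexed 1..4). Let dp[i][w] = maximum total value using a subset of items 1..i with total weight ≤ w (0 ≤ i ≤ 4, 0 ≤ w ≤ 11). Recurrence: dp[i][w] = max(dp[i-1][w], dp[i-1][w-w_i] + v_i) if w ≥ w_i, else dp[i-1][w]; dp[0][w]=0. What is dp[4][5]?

14

i\w   0   1   2   3   4   5   6   7   8   9  10  11
  0   0   0   0   0   0   0   0   0   0   0   0   0
  1   0   9   9   9   9   9   9   9   9   9   9   9
  2   0   9   9   9   9   9  12  21  21  21  21  21
  3   0   9   9   9   9   9  12  21  21  21  21  21
  4   0   9  14  14  14  14  14  21  26  26  26  26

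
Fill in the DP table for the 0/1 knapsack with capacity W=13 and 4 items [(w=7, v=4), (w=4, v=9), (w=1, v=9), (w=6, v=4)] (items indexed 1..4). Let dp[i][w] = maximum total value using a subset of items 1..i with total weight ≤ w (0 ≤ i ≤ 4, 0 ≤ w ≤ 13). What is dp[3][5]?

18

i\w   0   1   2   3   4   5   6   7   8   9  10  11  12  13
  0   0   0   0   0   0   0   0   0   0   0   0   0   0   0
  1   0   0   0   0   0   0   0   4   4   4   4   4   4   4
  2   0   0   0   0   9   9   9   9   9   9   9  13  13  13
  3   0   9   9   9   9  18  18  18  18  18  18  18  22  22
  4   0   9   9   9   9  18  18  18  18  18  18  22  22  22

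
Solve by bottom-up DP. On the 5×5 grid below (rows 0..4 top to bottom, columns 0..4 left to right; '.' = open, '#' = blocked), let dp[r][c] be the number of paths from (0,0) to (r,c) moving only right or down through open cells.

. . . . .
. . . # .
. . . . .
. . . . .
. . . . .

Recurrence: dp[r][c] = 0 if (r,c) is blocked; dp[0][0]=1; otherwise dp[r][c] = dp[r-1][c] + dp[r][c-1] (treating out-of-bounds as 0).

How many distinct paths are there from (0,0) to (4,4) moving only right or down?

r\c   0   1   2   3   4
  0   1   1   1   1   1
  1   1   2   3   0   1
  2   1   3   6   6   7
  3   1   4  10  16  23
  4   1   5  15  31  54

54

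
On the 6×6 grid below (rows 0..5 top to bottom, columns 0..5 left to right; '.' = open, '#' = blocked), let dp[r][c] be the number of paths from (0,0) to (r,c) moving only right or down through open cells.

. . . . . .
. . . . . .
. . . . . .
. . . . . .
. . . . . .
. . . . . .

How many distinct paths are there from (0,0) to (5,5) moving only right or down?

252

r\c   0   1   2   3   4   5
  0   1   1   1   1   1   1
  1   1   2   3   4   5   6
  2   1   3   6  10  15  21
  3   1   4  10  20  35  56
  4   1   5  15  35  70 126
  5   1   6  21  56 126 252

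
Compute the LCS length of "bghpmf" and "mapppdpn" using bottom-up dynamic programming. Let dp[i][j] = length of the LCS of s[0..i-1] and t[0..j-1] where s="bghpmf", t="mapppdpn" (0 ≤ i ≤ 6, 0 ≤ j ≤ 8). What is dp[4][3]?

1

   ''  m  a  p  p  p  d  p  n
''  0  0  0  0  0  0  0  0  0
 b  0  0  0  0  0  0  0  0  0
 g  0  0  0  0  0  0  0  0  0
 h  0  0  0  0  0  0  0  0  0
 p  0  0  0  1  1  1  1  1  1
 m  0  1  1  1  1  1  1  1  1
 f  0  1  1  1  1  1  1  1  1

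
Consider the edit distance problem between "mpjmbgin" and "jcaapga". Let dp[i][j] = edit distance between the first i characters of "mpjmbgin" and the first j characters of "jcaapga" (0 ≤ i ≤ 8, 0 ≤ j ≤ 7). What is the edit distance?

   ''  j  c  a  a  p  g  a
''  0  1  2  3  4  5  6  7
 m  1  1  2  3  4  5  6  7
 p  2  2  2  3  4  4  5  6
 j  3  2  3  3  4  5  5  6
 m  4  3  3  4  4  5  6  6
 b  5  4  4  4  5  5  6  7
 g  6  5  5  5  5  6  5  6
 i  7  6  6  6  6  6  6  6
 n  8  7  7  7  7  7  7  7

7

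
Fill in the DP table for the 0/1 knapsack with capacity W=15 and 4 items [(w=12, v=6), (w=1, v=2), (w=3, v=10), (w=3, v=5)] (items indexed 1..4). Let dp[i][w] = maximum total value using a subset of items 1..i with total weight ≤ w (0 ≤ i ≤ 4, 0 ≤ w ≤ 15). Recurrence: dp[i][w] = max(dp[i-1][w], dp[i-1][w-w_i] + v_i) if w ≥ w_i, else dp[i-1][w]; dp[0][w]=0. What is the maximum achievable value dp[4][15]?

i\w   0   1   2   3   4   5   6   7   8   9  10  11  12  13  14  15
  0   0   0   0   0   0   0   0   0   0   0   0   0   0   0   0   0
  1   0   0   0   0   0   0   0   0   0   0   0   0   6   6   6   6
  2   0   2   2   2   2   2   2   2   2   2   2   2   6   8   8   8
  3   0   2   2  10  12  12  12  12  12  12  12  12  12  12  12  16
  4   0   2   2  10  12  12  15  17  17  17  17  17  17  17  17  17

17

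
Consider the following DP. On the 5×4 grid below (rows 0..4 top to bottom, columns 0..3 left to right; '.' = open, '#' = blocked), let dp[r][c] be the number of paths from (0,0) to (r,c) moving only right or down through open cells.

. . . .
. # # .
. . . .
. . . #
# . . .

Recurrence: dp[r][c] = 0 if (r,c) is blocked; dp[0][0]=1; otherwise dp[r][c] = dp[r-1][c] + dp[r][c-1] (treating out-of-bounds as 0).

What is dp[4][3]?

r\c   0   1   2   3
  0   1   1   1   1
  1   1   0   0   1
  2   1   1   1   2
  3   1   2   3   0
  4   0   2   5   5

5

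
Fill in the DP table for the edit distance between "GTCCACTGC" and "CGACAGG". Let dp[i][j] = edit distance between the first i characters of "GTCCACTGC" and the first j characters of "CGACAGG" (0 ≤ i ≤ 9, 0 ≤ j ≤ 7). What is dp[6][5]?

4

   ''  C  G  A  C  A  G  G
''  0  1  2  3  4  5  6  7
 G  1  1  1  2  3  4  5  6
 T  2  2  2  2  3  4  5  6
 C  3  2  3  3  2  3  4  5
 C  4  3  3  4  3  3  4  5
 A  5  4  4  3  4  3  4  5
 C  6  5  5  4  3  4  4  5
 T  7  6  6  5  4  4  5  5
 G  8  7  6  6  5  5  4  5
 C  9  8  7  7  6  6  5  5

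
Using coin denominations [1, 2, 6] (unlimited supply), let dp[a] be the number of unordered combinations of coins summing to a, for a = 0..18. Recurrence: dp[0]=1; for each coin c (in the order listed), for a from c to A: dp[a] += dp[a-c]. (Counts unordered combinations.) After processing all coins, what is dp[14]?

15

after  coin     0     1     2     3     4     5     6     7     8     9    10    11    12    13    14    15    16    17    18
          1     1     1     1     1     1     1     1     1     1     1     1     1     1     1     1     1     1     1     1
          2     1     1     2     2     3     3     4     4     5     5     6     6     7     7     8     8     9     9    10
          6     1     1     2     2     3     3     5     5     7     7     9     9    12    12    15    15    18    18    22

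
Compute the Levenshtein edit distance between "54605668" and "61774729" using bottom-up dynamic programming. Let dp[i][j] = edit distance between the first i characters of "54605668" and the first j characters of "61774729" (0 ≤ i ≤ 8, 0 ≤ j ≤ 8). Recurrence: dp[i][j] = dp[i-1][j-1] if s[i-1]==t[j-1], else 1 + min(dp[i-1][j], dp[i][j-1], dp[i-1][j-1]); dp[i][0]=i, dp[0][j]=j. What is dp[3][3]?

3

   ''  6  1  7  7  4  7  2  9
''  0  1  2  3  4  5  6  7  8
 5  1  1  2  3  4  5  6  7  8
 4  2  2  2  3  4  4  5  6  7
 6  3  2  3  3  4  5  5  6  7
 0  4  3  3  4  4  5  6  6  7
 5  5  4  4  4  5  5  6  7  7
 6  6  5  5  5  5  6  6  7  8
 6  7  6  6  6  6  6  7  7  8
 8  8  7  7  7  7  7  7  8  8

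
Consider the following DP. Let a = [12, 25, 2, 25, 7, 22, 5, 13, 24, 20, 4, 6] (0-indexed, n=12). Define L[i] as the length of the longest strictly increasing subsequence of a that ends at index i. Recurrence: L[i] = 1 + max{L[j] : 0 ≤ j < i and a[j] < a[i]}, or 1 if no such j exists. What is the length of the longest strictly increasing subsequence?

4

   i    0    1    2    3    4    5    6    7    8    9   10   11
a[i]   12   25    2   25    7   22    5   13   24   20    4    6
L[i]    1    2    1    2    2    3    2    3    4    4    2    3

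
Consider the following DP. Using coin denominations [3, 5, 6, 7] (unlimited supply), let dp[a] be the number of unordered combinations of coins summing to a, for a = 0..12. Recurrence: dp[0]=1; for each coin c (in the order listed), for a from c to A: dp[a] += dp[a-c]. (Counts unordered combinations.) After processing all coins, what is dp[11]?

after  coin     0     1     2     3     4     5     6     7     8     9    10    11    12
          3     1     0     0     1     0     0     1     0     0     1     0     0     1
          5     1     0     0     1     0     1     1     0     1     1     1     1     1
          6     1     0     0     1     0     1     2     0     1     2     1     2     3
          7     1     0     0     1     0     1     2     1     1     2     2     2     4

2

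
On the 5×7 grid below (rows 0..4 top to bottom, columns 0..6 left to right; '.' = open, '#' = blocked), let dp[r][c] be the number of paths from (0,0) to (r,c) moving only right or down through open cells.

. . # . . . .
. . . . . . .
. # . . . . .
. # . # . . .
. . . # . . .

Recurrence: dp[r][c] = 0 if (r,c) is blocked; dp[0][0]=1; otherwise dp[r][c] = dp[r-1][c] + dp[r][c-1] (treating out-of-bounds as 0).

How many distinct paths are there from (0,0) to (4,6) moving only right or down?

r\c   0   1   2   3   4   5   6
  0   1   1   0   0   0   0   0
  1   1   2   2   2   2   2   2
  2   1   0   2   4   6   8  10
  3   1   0   2   0   6  14  24
  4   1   1   3   0   6  20  44

44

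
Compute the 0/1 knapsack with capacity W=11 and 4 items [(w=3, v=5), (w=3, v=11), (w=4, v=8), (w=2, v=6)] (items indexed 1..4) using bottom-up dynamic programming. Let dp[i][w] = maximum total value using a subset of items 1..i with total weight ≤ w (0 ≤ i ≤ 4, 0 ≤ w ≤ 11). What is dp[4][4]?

i\w   0   1   2   3   4   5   6   7   8   9  10  11
  0   0   0   0   0   0   0   0   0   0   0   0   0
  1   0   0   0   5   5   5   5   5   5   5   5   5
  2   0   0   0  11  11  11  16  16  16  16  16  16
  3   0   0   0  11  11  11  16  19  19  19  24  24
  4   0   0   6  11  11  17  17  19  22  25  25  25

11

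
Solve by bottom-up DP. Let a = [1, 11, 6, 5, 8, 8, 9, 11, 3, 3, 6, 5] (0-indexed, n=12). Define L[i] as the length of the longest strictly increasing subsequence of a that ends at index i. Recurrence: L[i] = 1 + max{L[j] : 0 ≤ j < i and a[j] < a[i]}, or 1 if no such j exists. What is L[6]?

4

   i    0    1    2    3    4    5    6    7    8    9   10   11
a[i]    1   11    6    5    8    8    9   11    3    3    6    5
L[i]    1    2    2    2    3    3    4    5    2    2    3    3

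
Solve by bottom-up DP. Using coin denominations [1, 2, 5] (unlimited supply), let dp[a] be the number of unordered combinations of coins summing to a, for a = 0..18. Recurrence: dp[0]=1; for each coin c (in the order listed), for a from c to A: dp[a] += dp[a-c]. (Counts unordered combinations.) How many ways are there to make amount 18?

after  coin     0     1     2     3     4     5     6     7     8     9    10    11    12    13    14    15    16    17    18
          1     1     1     1     1     1     1     1     1     1     1     1     1     1     1     1     1     1     1     1
          2     1     1     2     2     3     3     4     4     5     5     6     6     7     7     8     8     9     9    10
          5     1     1     2     2     3     4     5     6     7     8    10    11    13    14    16    18    20    22    24

24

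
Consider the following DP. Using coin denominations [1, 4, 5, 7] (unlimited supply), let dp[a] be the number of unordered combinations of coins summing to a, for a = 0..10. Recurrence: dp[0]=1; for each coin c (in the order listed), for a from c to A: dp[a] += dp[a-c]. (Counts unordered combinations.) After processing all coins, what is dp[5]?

3

after  coin     0     1     2     3     4     5     6     7     8     9    10
          1     1     1     1     1     1     1     1     1     1     1     1
          4     1     1     1     1     2     2     2     2     3     3     3
          5     1     1     1     1     2     3     3     3     4     5     6
          7     1     1     1     1     2     3     3     4     5     6     7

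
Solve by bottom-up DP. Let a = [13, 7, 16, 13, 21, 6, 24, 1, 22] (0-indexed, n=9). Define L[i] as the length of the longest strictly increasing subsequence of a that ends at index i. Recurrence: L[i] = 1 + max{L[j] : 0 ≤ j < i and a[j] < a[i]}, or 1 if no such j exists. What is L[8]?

   i    0    1    2    3    4    5    6    7    8
a[i]   13    7   16   13   21    6   24    1   22
L[i]    1    1    2    2    3    1    4    1    4

4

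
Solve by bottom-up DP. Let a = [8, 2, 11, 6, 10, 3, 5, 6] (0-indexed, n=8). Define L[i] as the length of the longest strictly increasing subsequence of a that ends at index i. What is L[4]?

   i    0    1    2    3    4    5    6    7
a[i]    8    2   11    6   10    3    5    6
L[i]    1    1    2    2    3    2    3    4

3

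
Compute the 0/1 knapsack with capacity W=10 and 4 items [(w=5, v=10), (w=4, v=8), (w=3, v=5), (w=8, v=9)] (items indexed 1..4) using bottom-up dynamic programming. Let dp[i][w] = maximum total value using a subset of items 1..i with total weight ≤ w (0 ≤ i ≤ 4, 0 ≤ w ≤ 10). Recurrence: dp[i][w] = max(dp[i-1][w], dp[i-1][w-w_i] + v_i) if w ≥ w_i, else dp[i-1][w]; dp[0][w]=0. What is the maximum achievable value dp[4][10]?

i\w   0   1   2   3   4   5   6   7   8   9  10
  0   0   0   0   0   0   0   0   0   0   0   0
  1   0   0   0   0   0  10  10  10  10  10  10
  2   0   0   0   0   8  10  10  10  10  18  18
  3   0   0   0   5   8  10  10  13  15  18  18
  4   0   0   0   5   8  10  10  13  15  18  18

18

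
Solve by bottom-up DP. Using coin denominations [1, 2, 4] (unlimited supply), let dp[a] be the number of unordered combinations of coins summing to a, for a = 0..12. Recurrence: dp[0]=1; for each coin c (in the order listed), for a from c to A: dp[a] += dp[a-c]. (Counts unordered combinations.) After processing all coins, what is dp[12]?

after  coin     0     1     2     3     4     5     6     7     8     9    10    11    12
          1     1     1     1     1     1     1     1     1     1     1     1     1     1
          2     1     1     2     2     3     3     4     4     5     5     6     6     7
          4     1     1     2     2     4     4     6     6     9     9    12    12    16

16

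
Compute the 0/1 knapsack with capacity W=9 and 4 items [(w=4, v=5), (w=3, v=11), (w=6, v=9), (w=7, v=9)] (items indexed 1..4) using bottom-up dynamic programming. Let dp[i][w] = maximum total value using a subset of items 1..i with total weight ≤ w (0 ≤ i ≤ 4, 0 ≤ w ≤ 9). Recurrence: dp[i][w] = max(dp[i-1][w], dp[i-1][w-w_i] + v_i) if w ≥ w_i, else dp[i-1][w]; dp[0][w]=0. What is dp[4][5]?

i\w   0   1   2   3   4   5   6   7   8   9
  0   0   0   0   0   0   0   0   0   0   0
  1   0   0   0   0   5   5   5   5   5   5
  2   0   0   0  11  11  11  11  16  16  16
  3   0   0   0  11  11  11  11  16  16  20
  4   0   0   0  11  11  11  11  16  16  20

11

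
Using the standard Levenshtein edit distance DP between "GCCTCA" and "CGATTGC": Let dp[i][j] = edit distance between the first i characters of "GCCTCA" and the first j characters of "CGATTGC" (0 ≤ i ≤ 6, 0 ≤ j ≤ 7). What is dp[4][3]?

   ''  C  G  A  T  T  G  C
''  0  1  2  3  4  5  6  7
 G  1  1  1  2  3  4  5  6
 C  2  1  2  2  3  4  5  5
 C  3  2  2  3  3  4  5  5
 T  4  3  3  3  3  3  4  5
 C  5  4  4  4  4  4  4  4
 A  6  5  5  4  5  5  5  5

3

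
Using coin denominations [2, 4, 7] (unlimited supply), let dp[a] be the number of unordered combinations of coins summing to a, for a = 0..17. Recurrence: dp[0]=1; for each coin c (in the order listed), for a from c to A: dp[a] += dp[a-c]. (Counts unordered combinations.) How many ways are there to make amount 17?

3

after  coin     0     1     2     3     4     5     6     7     8     9    10    11    12    13    14    15    16    17
          2     1     0     1     0     1     0     1     0     1     0     1     0     1     0     1     0     1     0
          4     1     0     1     0     2     0     2     0     3     0     3     0     4     0     4     0     5     0
          7     1     0     1     0     2     0     2     1     3     1     3     2     4     2     5     3     6     3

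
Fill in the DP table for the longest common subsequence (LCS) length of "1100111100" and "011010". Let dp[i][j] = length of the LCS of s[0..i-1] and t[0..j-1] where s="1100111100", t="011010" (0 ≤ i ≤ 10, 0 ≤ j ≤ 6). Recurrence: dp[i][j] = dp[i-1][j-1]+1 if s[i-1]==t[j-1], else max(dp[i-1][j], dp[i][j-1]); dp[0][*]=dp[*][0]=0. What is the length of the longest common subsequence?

   ''  0  1  1  0  1  0
''  0  0  0  0  0  0  0
 1  0  0  1  1  1  1  1
 1  0  0  1  2  2  2  2
 0  0  1  1  2  3  3  3
 0  0  1  1  2  3  3  4
 1  0  1  2  2  3  4  4
 1  0  1  2  3  3  4  4
 1  0  1  2  3  3  4  4
 1  0  1  2  3  3  4  4
 0  0  1  2  3  4  4  5
 0  0  1  2  3  4  4  5

5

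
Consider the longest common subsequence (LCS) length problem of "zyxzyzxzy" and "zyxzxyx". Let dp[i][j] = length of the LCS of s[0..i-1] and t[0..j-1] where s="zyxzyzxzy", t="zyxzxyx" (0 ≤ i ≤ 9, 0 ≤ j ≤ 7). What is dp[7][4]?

4

   ''  z  y  x  z  x  y  x
''  0  0  0  0  0  0  0  0
 z  0  1  1  1  1  1  1  1
 y  0  1  2  2  2  2  2  2
 x  0  1  2  3  3  3  3  3
 z  0  1  2  3  4  4  4  4
 y  0  1  2  3  4  4  5  5
 z  0  1  2  3  4  4  5  5
 x  0  1  2  3  4  5  5  6
 z  0  1  2  3  4  5  5  6
 y  0  1  2  3  4  5  6  6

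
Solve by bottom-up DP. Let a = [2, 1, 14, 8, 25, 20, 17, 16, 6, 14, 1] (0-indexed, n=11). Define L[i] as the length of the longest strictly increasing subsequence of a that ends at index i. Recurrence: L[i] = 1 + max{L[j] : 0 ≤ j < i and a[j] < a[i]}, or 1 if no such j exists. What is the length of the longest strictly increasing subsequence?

   i    0    1    2    3    4    5    6    7    8    9   10
a[i]    2    1   14    8   25   20   17   16    6   14    1
L[i]    1    1    2    2    3    3    3    3    2    3    1

3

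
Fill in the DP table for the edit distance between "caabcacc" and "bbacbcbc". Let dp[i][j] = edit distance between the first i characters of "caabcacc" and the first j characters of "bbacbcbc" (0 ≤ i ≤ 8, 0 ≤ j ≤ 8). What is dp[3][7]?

   ''  b  b  a  c  b  c  b  c
''  0  1  2  3  4  5  6  7  8
 c  1  1  2  3  3  4  5  6  7
 a  2  2  2  2  3  4  5  6  7
 a  3  3  3  2  3  4  5  6  7
 b  4  3  3  3  3  3  4  5  6
 c  5  4  4  4  3  4  3  4  5
 a  6  5  5  4  4  4  4  4  5
 c  7  6  6  5  4  5  4  5  4
 c  8  7  7  6  5  5  5  5  5

6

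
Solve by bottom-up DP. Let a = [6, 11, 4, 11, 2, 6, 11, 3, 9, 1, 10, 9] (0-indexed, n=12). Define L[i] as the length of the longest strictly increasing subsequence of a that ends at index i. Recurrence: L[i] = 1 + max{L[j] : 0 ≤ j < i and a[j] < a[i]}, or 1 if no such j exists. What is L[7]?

   i    0    1    2    3    4    5    6    7    8    9   10   11
a[i]    6   11    4   11    2    6   11    3    9    1   10    9
L[i]    1    2    1    2    1    2    3    2    3    1    4    3

2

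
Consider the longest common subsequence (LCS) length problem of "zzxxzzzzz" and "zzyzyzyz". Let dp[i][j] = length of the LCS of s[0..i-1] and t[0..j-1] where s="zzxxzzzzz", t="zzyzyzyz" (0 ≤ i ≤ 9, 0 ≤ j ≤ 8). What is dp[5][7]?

3

   ''  z  z  y  z  y  z  y  z
''  0  0  0  0  0  0  0  0  0
 z  0  1  1  1  1  1  1  1  1
 z  0  1  2  2  2  2  2  2  2
 x  0  1  2  2  2  2  2  2  2
 x  0  1  2  2  2  2  2  2  2
 z  0  1  2  2  3  3  3  3  3
 z  0  1  2  2  3  3  4  4  4
 z  0  1  2  2  3  3  4  4  5
 z  0  1  2  2  3  3  4  4  5
 z  0  1  2  2  3  3  4  4  5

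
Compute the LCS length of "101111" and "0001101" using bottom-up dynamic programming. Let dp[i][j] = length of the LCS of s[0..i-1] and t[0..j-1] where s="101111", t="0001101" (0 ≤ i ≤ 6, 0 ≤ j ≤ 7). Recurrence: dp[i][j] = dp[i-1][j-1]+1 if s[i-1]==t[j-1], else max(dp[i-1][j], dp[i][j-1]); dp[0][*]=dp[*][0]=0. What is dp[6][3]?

1

   ''  0  0  0  1  1  0  1
''  0  0  0  0  0  0  0  0
 1  0  0  0  0  1  1  1  1
 0  0  1  1  1  1  1  2  2
 1  0  1  1  1  2  2  2  3
 1  0  1  1  1  2  3  3  3
 1  0  1  1  1  2  3  3  4
 1  0  1  1  1  2  3  3  4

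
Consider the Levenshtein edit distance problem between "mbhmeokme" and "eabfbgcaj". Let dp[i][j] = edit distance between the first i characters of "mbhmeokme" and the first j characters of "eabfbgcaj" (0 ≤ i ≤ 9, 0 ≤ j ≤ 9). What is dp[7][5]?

   ''  e  a  b  f  b  g  c  a  j
''  0  1  2  3  4  5  6  7  8  9
 m  1  1  2  3  4  5  6  7  8  9
 b  2  2  2  2  3  4  5  6  7  8
 h  3  3  3  3  3  4  5  6  7  8
 m  4  4  4  4  4  4  5  6  7  8
 e  5  4  5  5  5  5  5  6  7  8
 o  6  5  5  6  6  6  6  6  7  8
 k  7  6  6  6  7  7  7  7  7  8
 m  8  7  7  7  7  8  8  8  8  8
 e  9  8  8  8  8  8  9  9  9  9

7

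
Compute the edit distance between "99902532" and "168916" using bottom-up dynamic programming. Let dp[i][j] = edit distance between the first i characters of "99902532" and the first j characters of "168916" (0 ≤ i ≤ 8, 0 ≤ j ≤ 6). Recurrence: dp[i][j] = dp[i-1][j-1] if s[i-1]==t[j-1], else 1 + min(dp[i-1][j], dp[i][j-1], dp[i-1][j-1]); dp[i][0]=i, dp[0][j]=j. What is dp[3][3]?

3

   ''  1  6  8  9  1  6
''  0  1  2  3  4  5  6
 9  1  1  2  3  3  4  5
 9  2  2  2  3  3  4  5
 9  3  3  3  3  3  4  5
 0  4  4  4  4  4  4  5
 2  5  5  5  5  5  5  5
 5  6  6  6  6  6  6  6
 3  7  7  7  7  7  7  7
 2  8  8  8  8  8  8  8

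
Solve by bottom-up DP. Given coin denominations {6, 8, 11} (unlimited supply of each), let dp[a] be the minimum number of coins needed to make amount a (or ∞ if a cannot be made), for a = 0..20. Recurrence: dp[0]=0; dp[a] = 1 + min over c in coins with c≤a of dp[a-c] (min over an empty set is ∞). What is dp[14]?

2

 a  0  1  2  3  4  5  6  7  8  9 10 11 12 13 14 15 16 17 18 19 20
dp  0  -  -  -  -  -  1  -  1  -  -  1  2  -  2  -  2  2  3  2  3
(- denotes ∞ / unreachable)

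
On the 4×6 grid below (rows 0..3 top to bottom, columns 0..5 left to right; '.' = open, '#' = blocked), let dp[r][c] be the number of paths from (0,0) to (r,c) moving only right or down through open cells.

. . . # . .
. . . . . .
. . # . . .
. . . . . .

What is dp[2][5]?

r\c   0   1   2   3   4   5
  0   1   1   1   0   0   0
  1   1   2   3   3   3   3
  2   1   3   0   3   6   9
  3   1   4   4   7  13  22

9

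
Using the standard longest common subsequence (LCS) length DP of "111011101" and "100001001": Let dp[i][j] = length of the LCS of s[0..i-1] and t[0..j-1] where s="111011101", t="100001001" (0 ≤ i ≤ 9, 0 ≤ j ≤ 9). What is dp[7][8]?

   ''  1  0  0  0  0  1  0  0  1
''  0  0  0  0  0  0  0  0  0  0
 1  0  1  1  1  1  1  1  1  1  1
 1  0  1  1  1  1  1  2  2  2  2
 1  0  1  1  1  1  1  2  2  2  3
 0  0  1  2  2  2  2  2  3  3  3
 1  0  1  2  2  2  2  3  3  3  4
 1  0  1  2  2  2  2  3  3  3  4
 1  0  1  2  2  2  2  3  3  3  4
 0  0  1  2  3  3  3  3  4  4  4
 1  0  1  2  3  3  3  4  4  4  5

3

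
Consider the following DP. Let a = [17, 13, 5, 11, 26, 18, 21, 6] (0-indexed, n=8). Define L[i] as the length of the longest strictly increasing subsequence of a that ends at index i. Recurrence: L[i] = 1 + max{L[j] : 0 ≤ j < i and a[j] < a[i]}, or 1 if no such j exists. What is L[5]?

   i    0    1    2    3    4    5    6    7
a[i]   17   13    5   11   26   18   21    6
L[i]    1    1    1    2    3    3    4    2

3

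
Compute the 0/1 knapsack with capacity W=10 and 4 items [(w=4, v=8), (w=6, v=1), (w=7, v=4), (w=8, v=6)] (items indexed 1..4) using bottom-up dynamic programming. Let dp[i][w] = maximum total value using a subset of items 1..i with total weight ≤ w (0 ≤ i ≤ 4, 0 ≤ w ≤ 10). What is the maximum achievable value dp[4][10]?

9

i\w   0   1   2   3   4   5   6   7   8   9  10
  0   0   0   0   0   0   0   0   0   0   0   0
  1   0   0   0   0   8   8   8   8   8   8   8
  2   0   0   0   0   8   8   8   8   8   8   9
  3   0   0   0   0   8   8   8   8   8   8   9
  4   0   0   0   0   8   8   8   8   8   8   9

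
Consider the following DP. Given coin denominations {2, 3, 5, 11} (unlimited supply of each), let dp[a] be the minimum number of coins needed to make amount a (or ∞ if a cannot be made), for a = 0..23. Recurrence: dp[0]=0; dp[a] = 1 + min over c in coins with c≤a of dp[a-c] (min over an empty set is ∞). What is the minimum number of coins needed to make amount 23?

 a  0  1  2  3  4  5  6  7  8  9 10 11 12 13 14 15 16 17 18 19 20 21 22 23
dp  0  -  1  1  2  1  2  2  2  3  2  1  3  2  2  3  2  3  3  3  4  3  2  4
(- denotes ∞ / unreachable)

4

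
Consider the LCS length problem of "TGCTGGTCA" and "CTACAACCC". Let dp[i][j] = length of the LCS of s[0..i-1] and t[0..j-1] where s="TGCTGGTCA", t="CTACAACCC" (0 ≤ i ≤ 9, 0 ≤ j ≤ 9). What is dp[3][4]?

   ''  C  T  A  C  A  A  C  C  C
''  0  0  0  0  0  0  0  0  0  0
 T  0  0  1  1  1  1  1  1  1  1
 G  0  0  1  1  1  1  1  1  1  1
 C  0  1  1  1  2  2  2  2  2  2
 T  0  1  2  2  2  2  2  2  2  2
 G  0  1  2  2  2  2  2  2  2  2
 G  0  1  2  2  2  2  2  2  2  2
 T  0  1  2  2  2  2  2  2  2  2
 C  0  1  2  2  3  3  3  3  3  3
 A  0  1  2  3  3  4  4  4  4  4

2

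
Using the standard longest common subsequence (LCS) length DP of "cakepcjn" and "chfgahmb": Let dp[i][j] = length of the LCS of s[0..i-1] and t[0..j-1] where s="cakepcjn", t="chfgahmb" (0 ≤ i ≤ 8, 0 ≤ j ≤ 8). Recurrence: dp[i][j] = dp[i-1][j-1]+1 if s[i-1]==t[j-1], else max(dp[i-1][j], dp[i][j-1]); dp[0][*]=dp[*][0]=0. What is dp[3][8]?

   ''  c  h  f  g  a  h  m  b
''  0  0  0  0  0  0  0  0  0
 c  0  1  1  1  1  1  1  1  1
 a  0  1  1  1  1  2  2  2  2
 k  0  1  1  1  1  2  2  2  2
 e  0  1  1  1  1  2  2  2  2
 p  0  1  1  1  1  2  2  2  2
 c  0  1  1  1  1  2  2  2  2
 j  0  1  1  1  1  2  2  2  2
 n  0  1  1  1  1  2  2  2  2

2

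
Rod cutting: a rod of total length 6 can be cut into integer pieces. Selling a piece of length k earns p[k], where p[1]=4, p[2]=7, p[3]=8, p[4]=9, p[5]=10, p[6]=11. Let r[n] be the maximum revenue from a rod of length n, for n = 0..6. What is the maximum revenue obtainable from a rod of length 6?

   n    0    1    2    3    4    5    6
r[n]    0    4    8   12   16   20   24

24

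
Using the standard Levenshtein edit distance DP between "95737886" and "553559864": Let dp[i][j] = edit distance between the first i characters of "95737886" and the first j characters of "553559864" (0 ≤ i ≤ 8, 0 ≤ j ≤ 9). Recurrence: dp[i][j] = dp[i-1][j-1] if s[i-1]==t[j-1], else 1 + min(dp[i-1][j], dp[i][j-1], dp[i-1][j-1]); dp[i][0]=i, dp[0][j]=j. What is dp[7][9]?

   ''  5  5  3  5  5  9  8  6  4
''  0  1  2  3  4  5  6  7  8  9
 9  1  1  2  3  4  5  5  6  7  8
 5  2  1  1  2  3  4  5  6  7  8
 7  3  2  2  2  3  4  5  6  7  8
 3  4  3  3  2  3  4  5  6  7  8
 7  5  4  4  3  3  4  5  6  7  8
 8  6  5  5  4  4  4  5  5  6  7
 8  7  6  6  5  5  5  5  5  6  7
 6  8  7  7  6  6  6  6  6  5  6

7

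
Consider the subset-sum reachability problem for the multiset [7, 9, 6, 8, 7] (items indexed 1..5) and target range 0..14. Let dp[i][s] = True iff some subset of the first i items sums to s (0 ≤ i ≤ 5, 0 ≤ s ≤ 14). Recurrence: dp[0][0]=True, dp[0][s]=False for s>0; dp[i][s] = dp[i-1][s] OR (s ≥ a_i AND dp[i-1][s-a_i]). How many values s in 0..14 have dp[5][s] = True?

i\s   0   1   2   3   4   5   6   7   8   9  10  11  12  13  14
  0   T   F   F   F   F   F   F   F   F   F   F   F   F   F   F
  1   T   F   F   F   F   F   F   T   F   F   F   F   F   F   F
  2   T   F   F   F   F   F   F   T   F   T   F   F   F   F   F
  3   T   F   F   F   F   F   T   T   F   T   F   F   F   T   F
  4   T   F   F   F   F   F   T   T   T   T   F   F   F   T   T
  5   T   F   F   F   F   F   T   T   T   T   F   F   F   T   T

7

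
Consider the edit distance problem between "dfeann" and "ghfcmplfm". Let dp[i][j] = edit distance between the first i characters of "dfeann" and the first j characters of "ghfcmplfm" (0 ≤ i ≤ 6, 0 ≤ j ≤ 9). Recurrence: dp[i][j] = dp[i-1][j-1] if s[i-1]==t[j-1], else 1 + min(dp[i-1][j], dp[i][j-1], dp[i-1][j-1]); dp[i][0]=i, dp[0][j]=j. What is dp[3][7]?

   ''  g  h  f  c  m  p  l  f  m
''  0  1  2  3  4  5  6  7  8  9
 d  1  1  2  3  4  5  6  7  8  9
 f  2  2  2  2  3  4  5  6  7  8
 e  3  3  3  3  3  4  5  6  7  8
 a  4  4  4  4  4  4  5  6  7  8
 n  5  5  5  5  5  5  5  6  7  8
 n  6  6  6  6  6  6  6  6  7  8

6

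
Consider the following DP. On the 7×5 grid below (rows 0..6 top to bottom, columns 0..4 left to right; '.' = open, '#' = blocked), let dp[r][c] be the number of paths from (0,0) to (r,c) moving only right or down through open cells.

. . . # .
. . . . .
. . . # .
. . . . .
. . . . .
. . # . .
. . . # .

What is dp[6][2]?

r\c   0   1   2   3   4
  0   1   1   1   0   0
  1   1   2   3   3   3
  2   1   3   6   0   3
  3   1   4  10  10  13
  4   1   5  15  25  38
  5   1   6   0  25  63
  6   1   7   7   0  63

7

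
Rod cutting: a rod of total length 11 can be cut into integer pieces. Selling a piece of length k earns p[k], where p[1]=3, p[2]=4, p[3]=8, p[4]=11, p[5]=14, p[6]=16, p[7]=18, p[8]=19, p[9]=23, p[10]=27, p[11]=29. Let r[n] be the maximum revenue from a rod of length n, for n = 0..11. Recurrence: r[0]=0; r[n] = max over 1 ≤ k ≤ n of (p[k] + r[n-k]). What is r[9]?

27

   n    0    1    2    3    4    5    6    7    8    9   10   11
r[n]    0    3    6    9   12   15   18   21   24   27   30   33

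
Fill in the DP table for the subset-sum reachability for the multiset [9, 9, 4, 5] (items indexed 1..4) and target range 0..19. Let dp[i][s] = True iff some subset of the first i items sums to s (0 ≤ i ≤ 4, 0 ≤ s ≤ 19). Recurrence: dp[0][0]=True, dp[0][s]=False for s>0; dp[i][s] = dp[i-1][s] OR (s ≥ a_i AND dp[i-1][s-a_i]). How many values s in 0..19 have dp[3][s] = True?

5

i\s   0   1   2   3   4   5   6   7   8   9  10  11  12  13  14  15  16  17  18  19
  0   T   F   F   F   F   F   F   F   F   F   F   F   F   F   F   F   F   F   F   F
  1   T   F   F   F   F   F   F   F   F   T   F   F   F   F   F   F   F   F   F   F
  2   T   F   F   F   F   F   F   F   F   T   F   F   F   F   F   F   F   F   T   F
  3   T   F   F   F   T   F   F   F   F   T   F   F   F   T   F   F   F   F   T   F
  4   T   F   F   F   T   T   F   F   F   T   F   F   F   T   T   F   F   F   T   F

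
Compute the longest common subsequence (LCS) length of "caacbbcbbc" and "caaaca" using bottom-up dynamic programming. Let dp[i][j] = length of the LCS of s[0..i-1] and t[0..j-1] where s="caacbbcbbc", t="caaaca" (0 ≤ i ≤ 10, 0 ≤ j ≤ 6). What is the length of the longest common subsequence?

   ''  c  a  a  a  c  a
''  0  0  0  0  0  0  0
 c  0  1  1  1  1  1  1
 a  0  1  2  2  2  2  2
 a  0  1  2  3  3  3  3
 c  0  1  2  3  3  4  4
 b  0  1  2  3  3  4  4
 b  0  1  2  3  3  4  4
 c  0  1  2  3  3  4  4
 b  0  1  2  3  3  4  4
 b  0  1  2  3  3  4  4
 c  0  1  2  3  3  4  4

4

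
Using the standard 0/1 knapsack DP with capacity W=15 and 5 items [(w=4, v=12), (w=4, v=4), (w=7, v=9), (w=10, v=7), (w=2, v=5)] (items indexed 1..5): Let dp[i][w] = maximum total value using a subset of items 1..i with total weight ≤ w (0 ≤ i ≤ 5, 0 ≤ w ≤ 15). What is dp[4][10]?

i\w   0   1   2   3   4   5   6   7   8   9  10  11  12  13  14  15
  0   0   0   0   0   0   0   0   0   0   0   0   0   0   0   0   0
  1   0   0   0   0  12  12  12  12  12  12  12  12  12  12  12  12
  2   0   0   0   0  12  12  12  12  16  16  16  16  16  16  16  16
  3   0   0   0   0  12  12  12  12  16  16  16  21  21  21  21  25
  4   0   0   0   0  12  12  12  12  16  16  16  21  21  21  21  25
  5   0   0   5   5  12  12  17  17  17  17  21  21  21  26  26  26

16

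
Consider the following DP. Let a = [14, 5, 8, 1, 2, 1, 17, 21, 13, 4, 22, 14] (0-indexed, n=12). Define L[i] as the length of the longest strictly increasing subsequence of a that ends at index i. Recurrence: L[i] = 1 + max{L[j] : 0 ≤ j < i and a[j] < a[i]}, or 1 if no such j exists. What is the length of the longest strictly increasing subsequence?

5

   i    0    1    2    3    4    5    6    7    8    9   10   11
a[i]   14    5    8    1    2    1   17   21   13    4   22   14
L[i]    1    1    2    1    2    1    3    4    3    3    5    4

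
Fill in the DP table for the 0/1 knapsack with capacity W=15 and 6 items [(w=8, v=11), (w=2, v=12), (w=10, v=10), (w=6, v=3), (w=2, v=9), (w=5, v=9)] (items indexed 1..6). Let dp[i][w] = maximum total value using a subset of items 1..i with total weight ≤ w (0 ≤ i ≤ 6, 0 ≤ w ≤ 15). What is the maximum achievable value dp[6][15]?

i\w   0   1   2   3   4   5   6   7   8   9  10  11  12  13  14  15
  0   0   0   0   0   0   0   0   0   0   0   0   0   0   0   0   0
  1   0   0   0   0   0   0   0   0  11  11  11  11  11  11  11  11
  2   0   0  12  12  12  12  12  12  12  12  23  23  23  23  23  23
  3   0   0  12  12  12  12  12  12  12  12  23  23  23  23  23  23
  4   0   0  12  12  12  12  12  12  15  15  23  23  23  23  23  23
  5   0   0  12  12  21  21  21  21  21  21  24  24  32  32  32  32
  6   0   0  12  12  21  21  21  21  21  30  30  30  32  32  32  33

33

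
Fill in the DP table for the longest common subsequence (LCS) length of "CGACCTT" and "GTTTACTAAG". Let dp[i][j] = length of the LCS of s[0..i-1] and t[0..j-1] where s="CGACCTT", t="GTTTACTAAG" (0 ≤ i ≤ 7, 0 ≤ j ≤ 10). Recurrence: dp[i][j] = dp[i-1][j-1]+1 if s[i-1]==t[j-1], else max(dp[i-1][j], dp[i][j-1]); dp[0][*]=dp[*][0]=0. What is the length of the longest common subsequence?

   ''  G  T  T  T  A  C  T  A  A  G
''  0  0  0  0  0  0  0  0  0  0  0
 C  0  0  0  0  0  0  1  1  1  1  1
 G  0  1  1  1  1  1  1  1  1  1  2
 A  0  1  1  1  1  2  2  2  2  2  2
 C  0  1  1  1  1  2  3  3  3  3  3
 C  0  1  1  1  1  2  3  3  3  3  3
 T  0  1  2  2  2  2  3  4  4  4  4
 T  0  1  2  3  3  3  3  4  4  4  4

4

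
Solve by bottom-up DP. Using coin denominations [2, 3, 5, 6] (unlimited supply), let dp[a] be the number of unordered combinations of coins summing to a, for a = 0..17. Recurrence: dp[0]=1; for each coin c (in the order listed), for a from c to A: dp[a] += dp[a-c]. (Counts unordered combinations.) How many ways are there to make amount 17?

after  coin     0     1     2     3     4     5     6     7     8     9    10    11    12    13    14    15    16    17
          2     1     0     1     0     1     0     1     0     1     0     1     0     1     0     1     0     1     0
          3     1     0     1     1     1     1     2     1     2     2     2     2     3     2     3     3     3     3
          5     1     0     1     1     1     2     2     2     3     3     4     4     5     5     6     7     7     8
          6     1     0     1     1     1     2     3     2     4     4     5     6     8     7    10    11    12    14

14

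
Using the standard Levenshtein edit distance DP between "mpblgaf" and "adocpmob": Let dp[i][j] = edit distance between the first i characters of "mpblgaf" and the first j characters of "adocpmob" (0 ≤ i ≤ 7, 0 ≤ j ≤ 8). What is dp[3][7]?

6

   ''  a  d  o  c  p  m  o  b
''  0  1  2  3  4  5  6  7  8
 m  1  1  2  3  4  5  5  6  7
 p  2  2  2  3  4  4  5  6  7
 b  3  3  3  3  4  5  5  6  6
 l  4  4  4  4  4  5  6  6  7
 g  5  5  5  5  5  5  6  7  7
 a  6  5  6  6  6  6  6  7  8
 f  7  6  6  7  7  7  7  7  8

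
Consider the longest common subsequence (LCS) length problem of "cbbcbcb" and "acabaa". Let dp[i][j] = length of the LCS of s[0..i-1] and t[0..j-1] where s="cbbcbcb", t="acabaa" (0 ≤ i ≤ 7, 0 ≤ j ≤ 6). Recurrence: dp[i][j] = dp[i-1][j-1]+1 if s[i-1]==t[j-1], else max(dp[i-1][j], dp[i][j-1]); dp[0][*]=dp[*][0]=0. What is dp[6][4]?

2

   ''  a  c  a  b  a  a
''  0  0  0  0  0  0  0
 c  0  0  1  1  1  1  1
 b  0  0  1  1  2  2  2
 b  0  0  1  1  2  2  2
 c  0  0  1  1  2  2  2
 b  0  0  1  1  2  2  2
 c  0  0  1  1  2  2  2
 b  0  0  1  1  2  2  2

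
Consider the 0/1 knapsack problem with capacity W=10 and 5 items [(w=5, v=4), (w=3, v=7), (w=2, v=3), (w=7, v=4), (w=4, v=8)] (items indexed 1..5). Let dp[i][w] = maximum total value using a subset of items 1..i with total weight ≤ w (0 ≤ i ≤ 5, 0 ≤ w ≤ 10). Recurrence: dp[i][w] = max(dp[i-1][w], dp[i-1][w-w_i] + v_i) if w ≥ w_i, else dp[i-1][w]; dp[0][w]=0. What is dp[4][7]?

i\w   0   1   2   3   4   5   6   7   8   9  10
  0   0   0   0   0   0   0   0   0   0   0   0
  1   0   0   0   0   0   4   4   4   4   4   4
  2   0   0   0   7   7   7   7   7  11  11  11
  3   0   0   3   7   7  10  10  10  11  11  14
  4   0   0   3   7   7  10  10  10  11  11  14
  5   0   0   3   7   8  10  11  15  15  18  18

10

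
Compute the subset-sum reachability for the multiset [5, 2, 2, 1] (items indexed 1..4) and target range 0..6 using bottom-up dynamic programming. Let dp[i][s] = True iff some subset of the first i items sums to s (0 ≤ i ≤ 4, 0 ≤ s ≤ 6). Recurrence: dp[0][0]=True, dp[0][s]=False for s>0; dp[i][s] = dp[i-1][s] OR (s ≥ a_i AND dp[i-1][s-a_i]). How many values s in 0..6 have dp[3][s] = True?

i\s   0   1   2   3   4   5   6
  0   T   F   F   F   F   F   F
  1   T   F   F   F   F   T   F
  2   T   F   T   F   F   T   F
  3   T   F   T   F   T   T   F
  4   T   T   T   T   T   T   T

4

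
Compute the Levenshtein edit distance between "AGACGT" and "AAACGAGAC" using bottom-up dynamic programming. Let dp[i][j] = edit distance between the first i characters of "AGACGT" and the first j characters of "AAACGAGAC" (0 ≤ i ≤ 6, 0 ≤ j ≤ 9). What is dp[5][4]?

   ''  A  A  A  C  G  A  G  A  C
''  0  1  2  3  4  5  6  7  8  9
 A  1  0  1  2  3  4  5  6  7  8
 G  2  1  1  2  3  3  4  5  6  7
 A  3  2  1  1  2  3  3  4  5  6
 C  4  3  2  2  1  2  3  4  5  5
 G  5  4  3  3  2  1  2  3  4  5
 T  6  5  4  4  3  2  2  3  4  5

2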